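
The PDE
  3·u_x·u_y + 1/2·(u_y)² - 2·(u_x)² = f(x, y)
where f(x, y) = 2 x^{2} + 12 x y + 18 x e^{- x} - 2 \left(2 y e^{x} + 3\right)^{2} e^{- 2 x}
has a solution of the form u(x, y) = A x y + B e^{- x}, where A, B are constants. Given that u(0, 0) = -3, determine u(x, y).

Substitute the ansatz u = A x y + B e^{- x} into the left-hand side.
Derivatives of the ansatz:
  u_x = A y - B e^{- x}
  u_y = A x
Term by term:
  3·u_x·u_y = 3 A^{2} x y - 3 A B x e^{- x}
  1/2·(u_y)² = \frac{A^{2} x^{2}}{2}
  -2·(u_x)² = - 2 A^{2} y^{2} + 4 A B y e^{- x} - 2 B^{2} e^{- 2 x}
So the left-hand side equals
  \frac{A^{2} x^{2}}{2} + 3 A^{2} x y - 2 A^{2} y^{2} - 3 A B x e^{- x} + 4 A B y e^{- x} - 2 B^{2} e^{- 2 x}
This must equal f(x, y) identically; expanded, f = 2 x^{2} + 12 x y + 18 x e^{- x} - 8 y^{2} - 24 y e^{- x} - 18 e^{- 2 x}.
Matching coefficients of the independent functions:
  [x^{2}]:  \frac{A^{2}}{2} = 2
  [y^{2}]:  - 2 A^{2} = -8
  [x y]:  3 A^{2} = 12
  [x e^{- x}]:  - 3 A B = 18
  [y e^{- x}]:  4 A B = -24
  [e^{- 2 x}]:  - 2 B^{2} = -18
These equations allow (A, B) = (-2, 3) or (2, -3).
Impose the point condition(s):
  u(0, 0) = -3  ⟹  B = -3
Only A = 2, B = -3 satisfies everything.
Hence u(x, y) = 2 x y - 3 e^{- x}.

Answer: u(x, y) = 2 x y - 3 e^{- x}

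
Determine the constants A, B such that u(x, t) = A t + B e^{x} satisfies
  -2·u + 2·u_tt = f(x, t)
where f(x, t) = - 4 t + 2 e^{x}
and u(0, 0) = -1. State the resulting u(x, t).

Substitute the ansatz u = A t + B e^{x} into the left-hand side.
Derivatives of the ansatz:
  u_tt = 0
Term by term:
  -2·u = - 2 A t - 2 B e^{x}
  2·u_tt = 0
So the left-hand side equals
  - 2 A t - 2 B e^{x}
This must equal f(x, t) = - 4 t + 2 e^{x} identically.
Matching coefficients of the independent functions:
  [t]:  - 2 A = -4
  [e^{x}]:  - 2 B = 2
Solving: A = 2, B = -1.
Check against the point condition:
  u(0, 0) = -1  ⟹  B = -1  ✓
Hence u(x, t) = 2 t - e^{x}.

Answer: u(x, t) = 2 t - e^{x}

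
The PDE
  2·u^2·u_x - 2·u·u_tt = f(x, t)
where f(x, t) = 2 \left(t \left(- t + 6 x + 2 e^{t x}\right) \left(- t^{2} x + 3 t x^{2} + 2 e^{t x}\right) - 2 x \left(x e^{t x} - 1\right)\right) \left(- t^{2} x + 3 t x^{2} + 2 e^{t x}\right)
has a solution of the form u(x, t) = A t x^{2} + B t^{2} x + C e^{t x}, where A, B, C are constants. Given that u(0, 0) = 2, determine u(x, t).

Substitute the ansatz u = A t x^{2} + B t^{2} x + C e^{t x} into the left-hand side.
Derivatives of the ansatz:
  u_x = 2 A t x + B t^{2} + C t e^{t x}
  u_tt = 2 B x + C x^{2} e^{t x}
Term by term:
  2·u^2·u_x = 4 A^{3} t^{3} x^{5} + 10 A^{2} B t^{4} x^{4} + 2 A^{2} C t^{3} x^{4} e^{t x} + 8 A^{2} C t^{2} x^{3} e^{t x} + 8 A B^{2} t^{5} x^{3} + 4 A B C t^{4} x^{3} e^{t x} + 12 A B C t^{3} x^{2} e^{t x} + 4 A C^{2} t^{2} x^{2} e^{2 t x} + 4 A C^{2} t x e^{2 t x} + 2 B^{3} t^{6} x^{2} + 2 B^{2} C t^{5} x^{2} e^{t x} + 4 B^{2} C t^{4} x e^{t x} + 4 B C^{2} t^{3} x e^{2 t x} + 2 B C^{2} t^{2} e^{2 t x} + 2 C^{3} t e^{3 t x}
  -2·u·u_tt = - 4 A B t x^{3} - 2 A C t x^{4} e^{t x} - 4 B^{2} t^{2} x^{2} - 2 B C t^{2} x^{3} e^{t x} - 4 B C x e^{t x} - 2 C^{2} x^{2} e^{2 t x}
So the left-hand side equals
  4 A^{3} t^{3} x^{5} + 10 A^{2} B t^{4} x^{4} + 2 A^{2} C t^{3} x^{4} e^{t x} + 8 A^{2} C t^{2} x^{3} e^{t x} + 8 A B^{2} t^{5} x^{3} + 4 A B C t^{4} x^{3} e^{t x} + 12 A B C t^{3} x^{2} e^{t x} - 4 A B t x^{3} + 4 A C^{2} t^{2} x^{2} e^{2 t x} + 4 A C^{2} t x e^{2 t x} - 2 A C t x^{4} e^{t x} + 2 B^{3} t^{6} x^{2} + 2 B^{2} C t^{5} x^{2} e^{t x} + 4 B^{2} C t^{4} x e^{t x} - 4 B^{2} t^{2} x^{2} + 4 B C^{2} t^{3} x e^{2 t x} + 2 B C^{2} t^{2} e^{2 t x} - 2 B C t^{2} x^{3} e^{t x} - 4 B C x e^{t x} + 2 C^{3} t e^{3 t x} - 2 C^{2} x^{2} e^{2 t x}
This must equal f(x, t) identically; expanded, f = - 2 t^{6} x^{2} + 24 t^{5} x^{3} + 4 t^{5} x^{2} e^{t x} - 90 t^{4} x^{4} - 24 t^{4} x^{3} e^{t x} + 8 t^{4} x e^{t x} + 108 t^{3} x^{5} + 36 t^{3} x^{4} e^{t x} - 72 t^{3} x^{2} e^{t x} - 16 t^{3} x e^{2 t x} + 148 t^{2} x^{3} e^{t x} + 48 t^{2} x^{2} e^{2 t x} - 4 t^{2} x^{2} - 8 t^{2} e^{2 t x} - 12 t x^{4} e^{t x} + 12 t x^{3} + 48 t x e^{2 t x} + 16 t e^{3 t x} - 8 x^{2} e^{2 t x} + 8 x e^{t x}.
Matching coefficients of the independent functions:
(each divided by its leading coefficient; functions giving the same equation are listed together)
  [t x^{3}]:  A B + 3 = 0
  [t e^{3 t x}]:  C^{3} - 8 = 0
  [t^{2} x^{2}]:  B^{2} - 1 = 0
  [t^{2} e^{2 t x}, t^{3} x e^{2 t x}]:  B C^{2} + 4 = 0
  [t^{3} x^{5}]:  A^{3} - 27 = 0
  [t^{4} x^{4}]:  A^{2} B + 9 = 0
  [t^{5} x^{3}]:  A B^{2} - 3 = 0
  [t^{6} x^{2}]:  B^{3} + 1 = 0
  [x e^{t x}]:  B C + 2 = 0
  [x^{2} e^{2 t x}]:  C^{2} - 4 = 0
  [t x e^{2 t x}, t^{2} x^{2} e^{2 t x}]:  A C^{2} - 12 = 0
  [t x^{4} e^{t x}]:  A C - 6 = 0
  [t^{2} x^{3} e^{t x}]:  A^{2} C - \frac{B C}{4} - \frac{37}{2} = 0
  [t^{3} x^{2} e^{t x}, t^{4} x^{3} e^{t x}]:  A B C + 6 = 0
  [t^{3} x^{4} e^{t x}]:  A^{2} C - 18 = 0
  [t^{4} x e^{t x}, t^{5} x^{2} e^{t x}]:  B^{2} C - 2 = 0
Solving: A = 3, B = -1, C = 2.
Check against the point condition:
  u(0, 0) = 2  ⟹  C = 2  ✓
Hence u(x, t) = - t^{2} x + 3 t x^{2} + 2 e^{t x}.

Answer: u(x, t) = - t^{2} x + 3 t x^{2} + 2 e^{t x}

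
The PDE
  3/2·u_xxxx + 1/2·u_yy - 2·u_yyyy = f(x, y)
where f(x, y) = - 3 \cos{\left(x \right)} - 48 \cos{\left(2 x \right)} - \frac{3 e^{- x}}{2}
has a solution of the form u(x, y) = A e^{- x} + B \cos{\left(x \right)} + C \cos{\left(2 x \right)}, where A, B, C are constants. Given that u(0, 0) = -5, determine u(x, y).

Answer: u(x, y) = - 2 \cos{\left(x \right)} - 2 \cos{\left(2 x \right)} - e^{- x}

Derivation:
Substitute the ansatz u = A e^{- x} + B \cos{\left(x \right)} + C \cos{\left(2 x \right)} into the left-hand side.
Derivatives of the ansatz:
  u_xxxx = A e^{- x} + B \cos{\left(x \right)} + 16 C \cos{\left(2 x \right)}
  u_yy = 0
  u_yyyy = 0
Term by term:
  3/2·u_xxxx = \frac{3 A e^{- x}}{2} + \frac{3 B \cos{\left(x \right)}}{2} + 24 C \cos{\left(2 x \right)}
  1/2·u_yy = 0
  -2·u_yyyy = 0
So the left-hand side equals
  \frac{3 A e^{- x}}{2} + \frac{3 B \cos{\left(x \right)}}{2} + 24 C \cos{\left(2 x \right)}
This must equal f(x, y) = - 3 \cos{\left(x \right)} - 48 \cos{\left(2 x \right)} - \frac{3 e^{- x}}{2} identically.
Matching coefficients of the independent functions:
  [e^{- x}]:  \frac{3 A}{2} = - \frac{3}{2}
  [\cos{\left(x \right)}]:  \frac{3 B}{2} = -3
  [\cos{\left(2 x \right)}]:  24 C = -48
Solving: A = -1, B = -2, C = -2.
Check against the point condition:
  u(0, 0) = -5  ⟹  A + B + C = -5  ✓
Hence u(x, y) = - 2 \cos{\left(x \right)} - 2 \cos{\left(2 x \right)} - e^{- x}.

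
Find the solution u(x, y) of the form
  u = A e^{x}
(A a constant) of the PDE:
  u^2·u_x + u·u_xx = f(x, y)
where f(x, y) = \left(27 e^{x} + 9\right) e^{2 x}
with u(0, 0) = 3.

Substitute the ansatz u = A e^{x} into the left-hand side.
Derivatives of the ansatz:
  u_x = A e^{x}
  u_xx = A e^{x}
Term by term:
  u^2·u_x = A^{3} e^{3 x}
  u·u_xx = A^{2} e^{2 x}
So the left-hand side equals
  A^{3} e^{3 x} + A^{2} e^{2 x}
This must equal f(x, y) = \left(27 e^{x} + 9\right) e^{2 x} identically.
Matching coefficients of the independent functions:
  [e^{2 x}]:  A^{2} = 9
  [e^{3 x}]:  A^{3} = 27
Solving: A = 3.
Check against the point condition:
  u(0, 0) = 3  ⟹  A = 3  ✓
Hence u(x, y) = 3 e^{x}.

Answer: u(x, y) = 3 e^{x}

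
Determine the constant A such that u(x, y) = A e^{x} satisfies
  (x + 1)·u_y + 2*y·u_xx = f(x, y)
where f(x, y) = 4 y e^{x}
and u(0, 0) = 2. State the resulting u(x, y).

Substitute the ansatz u = A e^{x} into the left-hand side.
Derivatives of the ansatz:
  u_y = 0
  u_xx = A e^{x}
Term by term:
  (x + 1)·u_y = 0
  2*y·u_xx = 2 A y e^{x}
So the left-hand side equals
  2 A y e^{x}
This must equal f(x, y) = 4 y e^{x} identically.
Matching coefficients of the independent functions:
  [y e^{x}]:  2 A = 4
Solving: A = 2.
Check against the point condition:
  u(0, 0) = 2  ⟹  A = 2  ✓
Hence u(x, y) = 2 e^{x}.

Answer: u(x, y) = 2 e^{x}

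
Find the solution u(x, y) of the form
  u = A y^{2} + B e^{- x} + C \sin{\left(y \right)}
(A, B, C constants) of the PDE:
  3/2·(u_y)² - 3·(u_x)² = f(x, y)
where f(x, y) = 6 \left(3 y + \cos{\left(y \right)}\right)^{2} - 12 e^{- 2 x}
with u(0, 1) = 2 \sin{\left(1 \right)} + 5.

Answer: u(x, y) = 3 y^{2} + 2 \sin{\left(y \right)} + 2 e^{- x}

Derivation:
Substitute the ansatz u = A y^{2} + B e^{- x} + C \sin{\left(y \right)} into the left-hand side.
Derivatives of the ansatz:
  u_y = 2 A y + C \cos{\left(y \right)}
  u_x = - B e^{- x}
Term by term:
  3/2·(u_y)² = 6 A^{2} y^{2} + 6 A C y \cos{\left(y \right)} + \frac{3 C^{2} \cos^{2}{\left(y \right)}}{2}
  -3·(u_x)² = - 3 B^{2} e^{- 2 x}
So the left-hand side equals
  6 A^{2} y^{2} + 6 A C y \cos{\left(y \right)} - 3 B^{2} e^{- 2 x} + \frac{3 C^{2} \cos^{2}{\left(y \right)}}{2}
This must equal f(x, y) identically; expanded, f = 54 y^{2} + 36 y \cos{\left(y \right)} + 6 \cos^{2}{\left(y \right)} - 12 e^{- 2 x}.
Matching coefficients of the independent functions:
  [y^{2}]:  6 A^{2} = 54
  [y \cos{\left(y \right)}]:  6 A C = 36
  [e^{- 2 x}]:  - 3 B^{2} = -12
  [\cos^{2}{\left(y \right)}]:  \frac{3 C^{2}}{2} = 6
These equations allow (A, B, C) = (-3, -2, -2) or (-3, 2, -2) or (3, -2, 2) or (3, 2, 2).
Impose the point condition(s):
  u(0, 1) = 2 \sin{\left(1 \right)} + 5  ⟹  A + B + C \sin{\left(1 \right)} = 2 \sin{\left(1 \right)} + 5
Only A = 3, B = 2, C = 2 satisfies everything.
Hence u(x, y) = 3 y^{2} + 2 \sin{\left(y \right)} + 2 e^{- x}.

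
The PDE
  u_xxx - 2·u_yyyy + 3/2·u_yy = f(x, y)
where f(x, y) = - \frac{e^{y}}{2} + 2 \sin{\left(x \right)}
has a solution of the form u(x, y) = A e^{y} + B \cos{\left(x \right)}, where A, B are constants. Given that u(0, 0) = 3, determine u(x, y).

Substitute the ansatz u = A e^{y} + B \cos{\left(x \right)} into the left-hand side.
Derivatives of the ansatz:
  u_xxx = B \sin{\left(x \right)}
  u_yyyy = A e^{y}
  u_yy = A e^{y}
Term by term:
  u_xxx = B \sin{\left(x \right)}
  -2·u_yyyy = - 2 A e^{y}
  3/2·u_yy = \frac{3 A e^{y}}{2}
So the left-hand side equals
  - \frac{A e^{y}}{2} + B \sin{\left(x \right)}
This must equal f(x, y) = - \frac{e^{y}}{2} + 2 \sin{\left(x \right)} identically.
Matching coefficients of the independent functions:
  [e^{y}]:  - \frac{A}{2} = - \frac{1}{2}
  [\sin{\left(x \right)}]:  B = 2
Solving: A = 1, B = 2.
Check against the point condition:
  u(0, 0) = 3  ⟹  A + B = 3  ✓
Hence u(x, y) = e^{y} + 2 \cos{\left(x \right)}.

Answer: u(x, y) = e^{y} + 2 \cos{\left(x \right)}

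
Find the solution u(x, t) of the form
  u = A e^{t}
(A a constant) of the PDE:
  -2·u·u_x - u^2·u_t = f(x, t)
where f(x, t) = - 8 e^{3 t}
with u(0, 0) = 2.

Substitute the ansatz u = A e^{t} into the left-hand side.
Derivatives of the ansatz:
  u_x = 0
  u_t = A e^{t}
Term by term:
  -2·u·u_x = 0
  -u^2·u_t = - A^{3} e^{3 t}
So the left-hand side equals
  - A^{3} e^{3 t}
This must equal f(x, t) = - 8 e^{3 t} identically.
Matching coefficients of the independent functions:
  [e^{3 t}]:  - A^{3} = -8
Solving: A = 2.
Check against the point condition:
  u(0, 0) = 2  ⟹  A = 2  ✓
Hence u(x, t) = 2 e^{t}.

Answer: u(x, t) = 2 e^{t}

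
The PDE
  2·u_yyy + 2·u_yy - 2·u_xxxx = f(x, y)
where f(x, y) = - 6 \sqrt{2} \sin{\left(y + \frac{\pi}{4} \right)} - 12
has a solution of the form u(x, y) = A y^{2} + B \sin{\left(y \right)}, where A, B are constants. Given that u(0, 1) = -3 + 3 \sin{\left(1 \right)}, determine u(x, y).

Substitute the ansatz u = A y^{2} + B \sin{\left(y \right)} into the left-hand side.
Derivatives of the ansatz:
  u_yyy = - B \cos{\left(y \right)}
  u_yy = 2 A - B \sin{\left(y \right)}
  u_xxxx = 0
Term by term:
  2·u_yyy = - 2 B \cos{\left(y \right)}
  2·u_yy = 4 A - 2 B \sin{\left(y \right)}
  -2·u_xxxx = 0
So the left-hand side equals
  4 A - 2 B \sin{\left(y \right)} - 2 B \cos{\left(y \right)}
This must equal f(x, y) identically; expanded, f = - 6 \sin{\left(y \right)} - 6 \cos{\left(y \right)} - 12.
Matching coefficients of the independent functions:
  [constant term]:  4 A = -12
  [\sin{\left(y \right)}, \cos{\left(y \right)}]:  - 2 B = -6
Solving: A = -3, B = 3.
Check against the point condition:
  u(0, 1) = -3 + 3 \sin{\left(1 \right)}  ⟹  A + B \sin{\left(1 \right)} = -3 + 3 \sin{\left(1 \right)}  ✓
Hence u(x, y) = - 3 y^{2} + 3 \sin{\left(y \right)}.

Answer: u(x, y) = - 3 y^{2} + 3 \sin{\left(y \right)}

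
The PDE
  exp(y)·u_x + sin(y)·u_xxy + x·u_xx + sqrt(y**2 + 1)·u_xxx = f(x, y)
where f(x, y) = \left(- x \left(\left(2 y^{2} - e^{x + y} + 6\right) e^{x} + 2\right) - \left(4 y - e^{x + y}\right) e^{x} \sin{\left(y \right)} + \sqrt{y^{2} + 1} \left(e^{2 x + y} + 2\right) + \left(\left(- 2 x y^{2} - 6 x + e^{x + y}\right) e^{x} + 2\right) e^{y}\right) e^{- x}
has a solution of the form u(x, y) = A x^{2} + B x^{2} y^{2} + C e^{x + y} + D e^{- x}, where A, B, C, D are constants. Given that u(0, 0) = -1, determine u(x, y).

Substitute the ansatz u = A x^{2} + B x^{2} y^{2} + C e^{x + y} + D e^{- x} into the left-hand side.
Derivatives of the ansatz:
  u_x = 2 A x + 2 B x y^{2} + C e^{x} e^{y} - D e^{- x}
  u_xxy = 4 B y + C e^{x} e^{y}
  u_xx = 2 A + 2 B y^{2} + C e^{x} e^{y} + D e^{- x}
  u_xxx = C e^{x} e^{y} - D e^{- x}
Term by term:
  exp(y)·u_x = 2 A x e^{y} + 2 B x y^{2} e^{y} + C e^{x} e^{2 y} - D e^{- x} e^{y}
  sin(y)·u_xxy = 4 B y \sin{\left(y \right)} + C e^{x} e^{y} \sin{\left(y \right)}
  x·u_xx = 2 A x + 2 B x y^{2} + C x e^{x} e^{y} + D x e^{- x}
  sqrt(y**2 + 1)·u_xxx = C \sqrt{y^{2} + 1} e^{x} e^{y} - D \sqrt{y^{2} + 1} e^{- x}
So the left-hand side equals
  2 A x e^{y} + 2 A x + 2 B x y^{2} e^{y} + 2 B x y^{2} + 4 B y \sin{\left(y \right)} + C x e^{x} e^{y} + C \sqrt{y^{2} + 1} e^{x} e^{y} + C e^{x} e^{2 y} + C e^{x} e^{y} \sin{\left(y \right)} + D x e^{- x} - D \sqrt{y^{2} + 1} e^{- x} - D e^{- x} e^{y}
This must equal f(x, y) identically; expanded, f = - 2 x y^{2} e^{y} - 2 x y^{2} + x e^{x} e^{y} - 6 x e^{y} - 6 x - 2 x e^{- x} - 4 y \sin{\left(y \right)} + \sqrt{y^{2} + 1} e^{x} e^{y} + 2 \sqrt{y^{2} + 1} e^{- x} + e^{x} e^{2 y} + e^{x} e^{y} \sin{\left(y \right)} + 2 e^{- x} e^{y}.
Matching coefficients of the independent functions:
  [x, x e^{y}]:  2 A = -6
  [x y^{2}, x y^{2} e^{y}]:  2 B = -2
  [x e^{- x}]:  D = -2
  [y \sin{\left(y \right)}]:  4 B = -4
  [\sqrt{y^{2} + 1} e^{- x}, e^{- x} e^{y}]:  - D = 2
  [e^{x} e^{2 y}, x e^{x} e^{y}, \sqrt{y^{2} + 1} e^{x} e^{y}, e^{x} e^{y} \sin{\left(y \right)}]:  C = 1
Solving: A = -3, B = -1, C = 1, D = -2.
Check against the point condition:
  u(0, 0) = -1  ⟹  C + D = -1  ✓
Hence u(x, y) = - x^{2} y^{2} - 3 x^{2} + e^{x + y} - 2 e^{- x}.

Answer: u(x, y) = - x^{2} y^{2} - 3 x^{2} + e^{x + y} - 2 e^{- x}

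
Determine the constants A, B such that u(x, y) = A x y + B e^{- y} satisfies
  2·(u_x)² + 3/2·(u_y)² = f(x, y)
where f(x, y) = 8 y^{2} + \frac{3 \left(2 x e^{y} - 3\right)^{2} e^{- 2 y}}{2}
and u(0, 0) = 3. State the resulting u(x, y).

Substitute the ansatz u = A x y + B e^{- y} into the left-hand side.
Derivatives of the ansatz:
  u_x = A y
  u_y = A x - B e^{- y}
Term by term:
  2·(u_x)² = 2 A^{2} y^{2}
  3/2·(u_y)² = \frac{3 A^{2} x^{2}}{2} - 3 A B x e^{- y} + \frac{3 B^{2} e^{- 2 y}}{2}
So the left-hand side equals
  \frac{3 A^{2} x^{2}}{2} + 2 A^{2} y^{2} - 3 A B x e^{- y} + \frac{3 B^{2} e^{- 2 y}}{2}
This must equal f(x, y) identically; expanded, f = 6 x^{2} - 18 x e^{- y} + 8 y^{2} + \frac{27 e^{- 2 y}}{2}.
Matching coefficients of the independent functions:
  [x^{2}]:  \frac{3 A^{2}}{2} = 6
  [y^{2}]:  2 A^{2} = 8
  [x e^{- y}]:  - 3 A B = -18
  [e^{- 2 y}]:  \frac{3 B^{2}}{2} = \frac{27}{2}
These equations allow (A, B) = (-2, -3) or (2, 3).
Impose the point condition(s):
  u(0, 0) = 3  ⟹  B = 3
Only A = 2, B = 3 satisfies everything.
Hence u(x, y) = 2 x y + 3 e^{- y}.

Answer: u(x, y) = 2 x y + 3 e^{- y}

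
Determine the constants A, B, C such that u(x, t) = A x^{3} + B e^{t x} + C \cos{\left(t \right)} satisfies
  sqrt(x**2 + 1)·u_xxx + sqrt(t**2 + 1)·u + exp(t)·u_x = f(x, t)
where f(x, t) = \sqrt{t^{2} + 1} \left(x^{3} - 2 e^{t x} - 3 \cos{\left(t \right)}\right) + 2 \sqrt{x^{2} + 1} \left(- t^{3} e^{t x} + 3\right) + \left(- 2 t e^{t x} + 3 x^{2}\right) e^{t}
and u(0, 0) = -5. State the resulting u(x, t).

Substitute the ansatz u = A x^{3} + B e^{t x} + C \cos{\left(t \right)} into the left-hand side.
Derivatives of the ansatz:
  u_xxx = 6 A + B t^{3} e^{t x}
  u_x = 3 A x^{2} + B t e^{t x}
Term by term:
  sqrt(x**2 + 1)·u_xxx = 6 A \sqrt{x^{2} + 1} + B t^{3} \sqrt{x^{2} + 1} e^{t x}
  sqrt(t**2 + 1)·u = A x^{3} \sqrt{t^{2} + 1} + B \sqrt{t^{2} + 1} e^{t x} + C \sqrt{t^{2} + 1} \cos{\left(t \right)}
  exp(t)·u_x = 3 A x^{2} e^{t} + B t e^{t} e^{t x}
So the left-hand side equals
  A x^{3} \sqrt{t^{2} + 1} + 3 A x^{2} e^{t} + 6 A \sqrt{x^{2} + 1} + B t^{3} \sqrt{x^{2} + 1} e^{t x} + B t e^{t} e^{t x} + B \sqrt{t^{2} + 1} e^{t x} + C \sqrt{t^{2} + 1} \cos{\left(t \right)}
This must equal f(x, t) identically; expanded, f = - 2 t^{3} \sqrt{x^{2} + 1} e^{t x} - 2 t e^{t} e^{t x} + x^{3} \sqrt{t^{2} + 1} + 3 x^{2} e^{t} - 2 \sqrt{t^{2} + 1} e^{t x} - 3 \sqrt{t^{2} + 1} \cos{\left(t \right)} + 6 \sqrt{x^{2} + 1}.
Matching coefficients of the independent functions:
  [x^{2} e^{t}]:  3 A = 3
  [x^{3} \sqrt{t^{2} + 1}]:  A = 1
  [\sqrt{t^{2} + 1} e^{t x}, t e^{t} e^{t x}, t^{3} \sqrt{x^{2} + 1} e^{t x}]:  B = -2
  [\sqrt{t^{2} + 1} \cos{\left(t \right)}]:  C = -3
  [\sqrt{x^{2} + 1}]:  6 A = 6
Solving: A = 1, B = -2, C = -3.
Check against the point condition:
  u(0, 0) = -5  ⟹  B + C = -5  ✓
Hence u(x, t) = x^{3} - 2 e^{t x} - 3 \cos{\left(t \right)}.

Answer: u(x, t) = x^{3} - 2 e^{t x} - 3 \cos{\left(t \right)}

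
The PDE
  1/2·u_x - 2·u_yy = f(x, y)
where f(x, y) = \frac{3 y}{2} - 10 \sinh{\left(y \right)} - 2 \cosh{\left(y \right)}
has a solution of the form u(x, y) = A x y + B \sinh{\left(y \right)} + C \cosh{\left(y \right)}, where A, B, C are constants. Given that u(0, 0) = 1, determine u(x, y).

Substitute the ansatz u = A x y + B \sinh{\left(y \right)} + C \cosh{\left(y \right)} into the left-hand side.
Derivatives of the ansatz:
  u_x = A y
  u_yy = B \sinh{\left(y \right)} + C \cosh{\left(y \right)}
Term by term:
  1/2·u_x = \frac{A y}{2}
  -2·u_yy = - 2 B \sinh{\left(y \right)} - 2 C \cosh{\left(y \right)}
So the left-hand side equals
  \frac{A y}{2} - 2 B \sinh{\left(y \right)} - 2 C \cosh{\left(y \right)}
This must equal f(x, y) = \frac{3 y}{2} - 10 \sinh{\left(y \right)} - 2 \cosh{\left(y \right)} identically.
Matching coefficients of the independent functions:
  [y]:  \frac{A}{2} = \frac{3}{2}
  [\sinh{\left(y \right)}]:  - 2 B = -10
  [\cosh{\left(y \right)}]:  - 2 C = -2
Solving: A = 3, B = 5, C = 1.
Check against the point condition:
  u(0, 0) = 1  ⟹  C = 1  ✓
Hence u(x, y) = 3 x y + 5 \sinh{\left(y \right)} + \cosh{\left(y \right)}.

Answer: u(x, y) = 3 x y + 5 \sinh{\left(y \right)} + \cosh{\left(y \right)}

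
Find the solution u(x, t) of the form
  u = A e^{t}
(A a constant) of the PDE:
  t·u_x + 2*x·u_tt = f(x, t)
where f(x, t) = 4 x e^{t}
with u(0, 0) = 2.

Substitute the ansatz u = A e^{t} into the left-hand side.
Derivatives of the ansatz:
  u_x = 0
  u_tt = A e^{t}
Term by term:
  t·u_x = 0
  2*x·u_tt = 2 A x e^{t}
So the left-hand side equals
  2 A x e^{t}
This must equal f(x, t) = 4 x e^{t} identically.
Matching coefficients of the independent functions:
  [x e^{t}]:  2 A = 4
Solving: A = 2.
Check against the point condition:
  u(0, 0) = 2  ⟹  A = 2  ✓
Hence u(x, t) = 2 e^{t}.

Answer: u(x, t) = 2 e^{t}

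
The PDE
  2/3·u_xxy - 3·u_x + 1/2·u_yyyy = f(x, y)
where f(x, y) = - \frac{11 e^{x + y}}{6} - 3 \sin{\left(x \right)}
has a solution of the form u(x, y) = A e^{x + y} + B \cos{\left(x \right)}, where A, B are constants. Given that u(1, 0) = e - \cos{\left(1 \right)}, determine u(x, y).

Answer: u(x, y) = e^{x + y} - \cos{\left(x \right)}

Derivation:
Substitute the ansatz u = A e^{x + y} + B \cos{\left(x \right)} into the left-hand side.
Derivatives of the ansatz:
  u_xxy = A e^{x} e^{y}
  u_x = A e^{x} e^{y} - B \sin{\left(x \right)}
  u_yyyy = A e^{x} e^{y}
Term by term:
  2/3·u_xxy = \frac{2 A e^{x} e^{y}}{3}
  -3·u_x = - 3 A e^{x} e^{y} + 3 B \sin{\left(x \right)}
  1/2·u_yyyy = \frac{A e^{x} e^{y}}{2}
So the left-hand side equals
  - \frac{11 A e^{x} e^{y}}{6} + 3 B \sin{\left(x \right)}
This must equal f(x, y) identically; expanded, f = - \frac{11 e^{x} e^{y}}{6} - 3 \sin{\left(x \right)}.
Matching coefficients of the independent functions:
  [e^{x} e^{y}]:  - \frac{11 A}{6} = - \frac{11}{6}
  [\sin{\left(x \right)}]:  3 B = -3
Solving: A = 1, B = -1.
Check against the point condition:
  u(1, 0) = e - \cos{\left(1 \right)}  ⟹  e A + B \cos{\left(1 \right)} = e - \cos{\left(1 \right)}  ✓
Hence u(x, y) = e^{x + y} - \cos{\left(x \right)}.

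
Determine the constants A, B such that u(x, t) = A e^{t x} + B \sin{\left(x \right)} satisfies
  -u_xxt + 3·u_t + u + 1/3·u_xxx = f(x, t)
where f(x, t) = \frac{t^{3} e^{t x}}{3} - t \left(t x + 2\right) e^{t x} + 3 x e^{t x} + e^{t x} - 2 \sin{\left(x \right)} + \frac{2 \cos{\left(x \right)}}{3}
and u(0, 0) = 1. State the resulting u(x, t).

Answer: u(x, t) = e^{t x} - 2 \sin{\left(x \right)}

Derivation:
Substitute the ansatz u = A e^{t x} + B \sin{\left(x \right)} into the left-hand side.
Derivatives of the ansatz:
  u_xxt = A t^{2} x e^{t x} + 2 A t e^{t x}
  u_t = A x e^{t x}
  u_xxx = A t^{3} e^{t x} - B \cos{\left(x \right)}
Term by term:
  -u_xxt = - A t^{2} x e^{t x} - 2 A t e^{t x}
  3·u_t = 3 A x e^{t x}
  u = A e^{t x} + B \sin{\left(x \right)}
  1/3·u_xxx = \frac{A t^{3} e^{t x}}{3} - \frac{B \cos{\left(x \right)}}{3}
So the left-hand side equals
  \frac{A t^{3} e^{t x}}{3} - A t^{2} x e^{t x} - 2 A t e^{t x} + 3 A x e^{t x} + A e^{t x} + B \sin{\left(x \right)} - \frac{B \cos{\left(x \right)}}{3}
This must equal f(x, t) identically; expanded, f = \frac{t^{3} e^{t x}}{3} - t^{2} x e^{t x} - 2 t e^{t x} + 3 x e^{t x} + e^{t x} - 2 \sin{\left(x \right)} + \frac{2 \cos{\left(x \right)}}{3}.
Matching coefficients of the independent functions:
  [t e^{t x}]:  - 2 A = -2
  [t^{3} e^{t x}]:  \frac{A}{3} = \frac{1}{3}
  [x e^{t x}]:  3 A = 3
  [t^{2} x e^{t x}]:  - A = -1
  [e^{t x}]:  A = 1
  [\sin{\left(x \right)}]:  B = -2
  [\cos{\left(x \right)}]:  - \frac{B}{3} = \frac{2}{3}
Solving: A = 1, B = -2.
Check against the point condition:
  u(0, 0) = 1  ⟹  A = 1  ✓
Hence u(x, t) = e^{t x} - 2 \sin{\left(x \right)}.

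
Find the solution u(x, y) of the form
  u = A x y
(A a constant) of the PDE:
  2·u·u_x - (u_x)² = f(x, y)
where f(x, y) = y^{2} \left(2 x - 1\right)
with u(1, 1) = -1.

Substitute the ansatz u = A x y into the left-hand side.
Derivatives of the ansatz:
  u_x = A y
Term by term:
  2·u·u_x = 2 A^{2} x y^{2}
  -(u_x)² = - A^{2} y^{2}
So the left-hand side equals
  2 A^{2} x y^{2} - A^{2} y^{2}
This must equal f(x, y) identically; expanded, f = 2 x y^{2} - y^{2}.
Matching coefficients of the independent functions:
  [y^{2}]:  - A^{2} = -1
  [x y^{2}]:  2 A^{2} = 2
These equations allow (A) = (-1) or (1).
Impose the point condition(s):
  u(1, 1) = -1  ⟹  A = -1
Only A = -1 satisfies everything.
Hence u(x, y) = - x y.

Answer: u(x, y) = - x y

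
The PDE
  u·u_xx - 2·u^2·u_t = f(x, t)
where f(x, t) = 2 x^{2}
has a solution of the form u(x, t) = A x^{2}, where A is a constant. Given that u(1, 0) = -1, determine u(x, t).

Answer: u(x, t) = - x^{2}

Derivation:
Substitute the ansatz u = A x^{2} into the left-hand side.
Derivatives of the ansatz:
  u_xx = 2 A
  u_t = 0
Term by term:
  u·u_xx = 2 A^{2} x^{2}
  -2·u^2·u_t = 0
So the left-hand side equals
  2 A^{2} x^{2}
This must equal f(x, t) = 2 x^{2} identically.
Matching coefficients of the independent functions:
  [x^{2}]:  2 A^{2} = 2
These equations allow (A) = (-1) or (1).
Impose the point condition(s):
  u(1, 0) = -1  ⟹  A = -1
Only A = -1 satisfies everything.
Hence u(x, t) = - x^{2}.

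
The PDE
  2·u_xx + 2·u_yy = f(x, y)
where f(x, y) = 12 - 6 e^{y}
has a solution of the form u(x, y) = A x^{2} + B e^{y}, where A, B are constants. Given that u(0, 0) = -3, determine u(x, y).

Answer: u(x, y) = 3 x^{2} - 3 e^{y}

Derivation:
Substitute the ansatz u = A x^{2} + B e^{y} into the left-hand side.
Derivatives of the ansatz:
  u_xx = 2 A
  u_yy = B e^{y}
Term by term:
  2·u_xx = 4 A
  2·u_yy = 2 B e^{y}
So the left-hand side equals
  4 A + 2 B e^{y}
This must equal f(x, y) = 12 - 6 e^{y} identically.
Matching coefficients of the independent functions:
  [constant term]:  4 A = 12
  [e^{y}]:  2 B = -6
Solving: A = 3, B = -3.
Check against the point condition:
  u(0, 0) = -3  ⟹  B = -3  ✓
Hence u(x, y) = 3 x^{2} - 3 e^{y}.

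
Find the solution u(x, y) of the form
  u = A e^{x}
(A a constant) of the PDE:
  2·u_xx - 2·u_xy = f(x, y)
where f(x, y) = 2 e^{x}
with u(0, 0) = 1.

Substitute the ansatz u = A e^{x} into the left-hand side.
Derivatives of the ansatz:
  u_xx = A e^{x}
  u_xy = 0
Term by term:
  2·u_xx = 2 A e^{x}
  -2·u_xy = 0
So the left-hand side equals
  2 A e^{x}
This must equal f(x, y) = 2 e^{x} identically.
Matching coefficients of the independent functions:
  [e^{x}]:  2 A = 2
Solving: A = 1.
Check against the point condition:
  u(0, 0) = 1  ⟹  A = 1  ✓
Hence u(x, y) = e^{x}.

Answer: u(x, y) = e^{x}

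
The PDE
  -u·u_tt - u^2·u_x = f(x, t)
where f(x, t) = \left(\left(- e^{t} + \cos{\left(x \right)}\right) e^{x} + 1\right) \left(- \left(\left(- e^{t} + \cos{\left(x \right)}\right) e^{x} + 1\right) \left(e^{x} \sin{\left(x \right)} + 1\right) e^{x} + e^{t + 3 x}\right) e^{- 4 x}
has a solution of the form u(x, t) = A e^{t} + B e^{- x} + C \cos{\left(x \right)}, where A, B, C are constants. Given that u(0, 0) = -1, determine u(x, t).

Substitute the ansatz u = A e^{t} + B e^{- x} + C \cos{\left(x \right)} into the left-hand side.
Derivatives of the ansatz:
  u_tt = A e^{t}
  u_x = - B e^{- x} - C \sin{\left(x \right)}
Term by term:
  -u·u_tt = - A^{2} e^{2 t} - A B e^{t} e^{- x} - A C e^{t} \cos{\left(x \right)}
  -u^2·u_x = A^{2} B e^{2 t} e^{- x} + A^{2} C e^{2 t} \sin{\left(x \right)} + 2 A B^{2} e^{t} e^{- 2 x} + 2 A B C e^{t} e^{- x} \sin{\left(x \right)} + 2 A B C e^{t} e^{- x} \cos{\left(x \right)} + 2 A C^{2} e^{t} \sin{\left(x \right)} \cos{\left(x \right)} + B^{3} e^{- 3 x} + B^{2} C e^{- 2 x} \sin{\left(x \right)} + 2 B^{2} C e^{- 2 x} \cos{\left(x \right)} + 2 B C^{2} e^{- x} \sin{\left(x \right)} \cos{\left(x \right)} + B C^{2} e^{- x} \cos^{2}{\left(x \right)} + C^{3} \sin{\left(x \right)} \cos^{2}{\left(x \right)}
So the left-hand side equals
  A^{2} B e^{2 t} e^{- x} + A^{2} C e^{2 t} \sin{\left(x \right)} - A^{2} e^{2 t} + 2 A B^{2} e^{t} e^{- 2 x} + 2 A B C e^{t} e^{- x} \sin{\left(x \right)} + 2 A B C e^{t} e^{- x} \cos{\left(x \right)} - A B e^{t} e^{- x} + 2 A C^{2} e^{t} \sin{\left(x \right)} \cos{\left(x \right)} - A C e^{t} \cos{\left(x \right)} + B^{3} e^{- 3 x} + B^{2} C e^{- 2 x} \sin{\left(x \right)} + 2 B^{2} C e^{- 2 x} \cos{\left(x \right)} + 2 B C^{2} e^{- x} \sin{\left(x \right)} \cos{\left(x \right)} + B C^{2} e^{- x} \cos^{2}{\left(x \right)} + C^{3} \sin{\left(x \right)} \cos^{2}{\left(x \right)}
This must equal f(x, t) identically; expanded, f = - e^{2 t} \sin{\left(x \right)} - e^{2 t} - e^{2 t} e^{- x} + 2 e^{t} \sin{\left(x \right)} \cos{\left(x \right)} + e^{t} \cos{\left(x \right)} + 2 e^{t} e^{- x} \sin{\left(x \right)} + 2 e^{t} e^{- x} \cos{\left(x \right)} + e^{t} e^{- x} + 2 e^{t} e^{- 2 x} - \sin{\left(x \right)} \cos^{2}{\left(x \right)} - 2 e^{- x} \sin{\left(x \right)} \cos{\left(x \right)} - e^{- x} \cos^{2}{\left(x \right)} - e^{- 2 x} \sin{\left(x \right)} - 2 e^{- 2 x} \cos{\left(x \right)} - e^{- 3 x}.
Matching coefficients of the independent functions:
(each divided by its leading coefficient; functions giving the same equation are listed together)
  [e^{t} e^{- 2 x}]:  A B^{2} - 1 = 0
  [e^{t} e^{- x}]:  A B + 1 = 0
  [e^{t} \cos{\left(x \right)}]:  A C + 1 = 0
  [e^{2 t} e^{- x}]:  A^{2} B + 1 = 0
  [e^{2 t} \sin{\left(x \right)}]:  A^{2} C + 1 = 0
  [e^{- 2 x} \sin{\left(x \right)}, e^{- 2 x} \cos{\left(x \right)}]:  B^{2} C + 1 = 0
  [e^{- x} \cos^{2}{\left(x \right)}, e^{- x} \sin{\left(x \right)} \cos{\left(x \right)}]:  B C^{2} + 1 = 0
  [\sin{\left(x \right)} \cos^{2}{\left(x \right)}]:  C^{3} + 1 = 0
  [e^{t} e^{- x} \sin{\left(x \right)}, e^{t} e^{- x} \cos{\left(x \right)}]:  A B C - 1 = 0
  [e^{t} \sin{\left(x \right)} \cos{\left(x \right)}]:  A C^{2} - 1 = 0
  [e^{2 t}]:  A^{2} - 1 = 0
  [e^{- 3 x}]:  B^{3} + 1 = 0
Solving: A = 1, B = -1, C = -1.
Check against the point condition:
  u(0, 0) = -1  ⟹  A + B + C = -1  ✓
Hence u(x, t) = e^{t} - \cos{\left(x \right)} - e^{- x}.

Answer: u(x, t) = e^{t} - \cos{\left(x \right)} - e^{- x}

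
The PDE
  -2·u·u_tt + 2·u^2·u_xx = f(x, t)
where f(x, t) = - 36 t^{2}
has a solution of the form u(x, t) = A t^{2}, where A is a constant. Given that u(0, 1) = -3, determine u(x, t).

Substitute the ansatz u = A t^{2} into the left-hand side.
Derivatives of the ansatz:
  u_tt = 2 A
  u_xx = 0
Term by term:
  -2·u·u_tt = - 4 A^{2} t^{2}
  2·u^2·u_xx = 0
So the left-hand side equals
  - 4 A^{2} t^{2}
This must equal f(x, t) = - 36 t^{2} identically.
Matching coefficients of the independent functions:
  [t^{2}]:  - 4 A^{2} = -36
These equations allow (A) = (-3) or (3).
Impose the point condition(s):
  u(0, 1) = -3  ⟹  A = -3
Only A = -3 satisfies everything.
Hence u(x, t) = - 3 t^{2}.

Answer: u(x, t) = - 3 t^{2}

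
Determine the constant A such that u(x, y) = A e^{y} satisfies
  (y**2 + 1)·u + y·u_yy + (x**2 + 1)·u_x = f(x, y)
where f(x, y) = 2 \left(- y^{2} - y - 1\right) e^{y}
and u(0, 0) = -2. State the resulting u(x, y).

Substitute the ansatz u = A e^{y} into the left-hand side.
Derivatives of the ansatz:
  u_yy = A e^{y}
  u_x = 0
Term by term:
  (y**2 + 1)·u = A y^{2} e^{y} + A e^{y}
  y·u_yy = A y e^{y}
  (x**2 + 1)·u_x = 0
So the left-hand side equals
  A y^{2} e^{y} + A y e^{y} + A e^{y}
This must equal f(x, y) identically; expanded, f = - 2 y^{2} e^{y} - 2 y e^{y} - 2 e^{y}.
Matching coefficients of the independent functions:
  [y e^{y}, y^{2} e^{y}, e^{y}]:  A = -2
Solving: A = -2.
Check against the point condition:
  u(0, 0) = -2  ⟹  A = -2  ✓
Hence u(x, y) = - 2 e^{y}.

Answer: u(x, y) = - 2 e^{y}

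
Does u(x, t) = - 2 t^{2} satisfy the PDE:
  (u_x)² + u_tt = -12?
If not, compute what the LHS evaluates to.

Evaluate each term of the left-hand side for u = - 2 t^{2}.
Derivatives:
  u_x = 0
  u_tt = -4
Terms:
  (u_x)² = 0
  u_tt = -4
Sum: LHS = -4
Given right-hand side: -12. Difference LHS − RHS = 8 ≠ 0, so u is not a solution.

Answer: No, the LHS evaluates to -4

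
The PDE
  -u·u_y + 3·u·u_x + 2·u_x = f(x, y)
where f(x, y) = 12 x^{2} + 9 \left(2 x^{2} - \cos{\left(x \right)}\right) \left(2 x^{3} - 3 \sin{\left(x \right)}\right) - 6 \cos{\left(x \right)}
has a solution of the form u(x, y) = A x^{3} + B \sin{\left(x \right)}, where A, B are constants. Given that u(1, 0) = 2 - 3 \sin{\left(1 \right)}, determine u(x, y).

Substitute the ansatz u = A x^{3} + B \sin{\left(x \right)} into the left-hand side.
Derivatives of the ansatz:
  u_y = 0
  u_x = 3 A x^{2} + B \cos{\left(x \right)}
Term by term:
  -u·u_y = 0
  3·u·u_x = 9 A^{2} x^{5} + 3 A B x^{3} \cos{\left(x \right)} + 9 A B x^{2} \sin{\left(x \right)} + 3 B^{2} \sin{\left(x \right)} \cos{\left(x \right)}
  2·u_x = 6 A x^{2} + 2 B \cos{\left(x \right)}
So the left-hand side equals
  9 A^{2} x^{5} + 3 A B x^{3} \cos{\left(x \right)} + 9 A B x^{2} \sin{\left(x \right)} + 6 A x^{2} + 3 B^{2} \sin{\left(x \right)} \cos{\left(x \right)} + 2 B \cos{\left(x \right)}
This must equal f(x, y) identically; expanded, f = 36 x^{5} - 18 x^{3} \cos{\left(x \right)} - 54 x^{2} \sin{\left(x \right)} + 12 x^{2} + 27 \sin{\left(x \right)} \cos{\left(x \right)} - 6 \cos{\left(x \right)}.
Matching coefficients of the independent functions:
  [x^{2}]:  6 A = 12
  [x^{5}]:  9 A^{2} = 36
  [x^{2} \sin{\left(x \right)}]:  9 A B = -54
  [x^{3} \cos{\left(x \right)}]:  3 A B = -18
  [\sin{\left(x \right)} \cos{\left(x \right)}]:  3 B^{2} = 27
  [\cos{\left(x \right)}]:  2 B = -6
Solving: A = 2, B = -3.
Check against the point condition:
  u(1, 0) = 2 - 3 \sin{\left(1 \right)}  ⟹  A + B \sin{\left(1 \right)} = 2 - 3 \sin{\left(1 \right)}  ✓
Hence u(x, y) = 2 x^{3} - 3 \sin{\left(x \right)}.

Answer: u(x, y) = 2 x^{3} - 3 \sin{\left(x \right)}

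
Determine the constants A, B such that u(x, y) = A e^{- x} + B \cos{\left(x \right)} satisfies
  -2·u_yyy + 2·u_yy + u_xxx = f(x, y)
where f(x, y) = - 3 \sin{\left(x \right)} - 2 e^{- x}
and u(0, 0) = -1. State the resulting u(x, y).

Substitute the ansatz u = A e^{- x} + B \cos{\left(x \right)} into the left-hand side.
Derivatives of the ansatz:
  u_yyy = 0
  u_yy = 0
  u_xxx = - A e^{- x} + B \sin{\left(x \right)}
Term by term:
  -2·u_yyy = 0
  2·u_yy = 0
  u_xxx = - A e^{- x} + B \sin{\left(x \right)}
So the left-hand side equals
  - A e^{- x} + B \sin{\left(x \right)}
This must equal f(x, y) = - 3 \sin{\left(x \right)} - 2 e^{- x} identically.
Matching coefficients of the independent functions:
  [e^{- x}]:  - A = -2
  [\sin{\left(x \right)}]:  B = -3
Solving: A = 2, B = -3.
Check against the point condition:
  u(0, 0) = -1  ⟹  A + B = -1  ✓
Hence u(x, y) = - 3 \cos{\left(x \right)} + 2 e^{- x}.

Answer: u(x, y) = - 3 \cos{\left(x \right)} + 2 e^{- x}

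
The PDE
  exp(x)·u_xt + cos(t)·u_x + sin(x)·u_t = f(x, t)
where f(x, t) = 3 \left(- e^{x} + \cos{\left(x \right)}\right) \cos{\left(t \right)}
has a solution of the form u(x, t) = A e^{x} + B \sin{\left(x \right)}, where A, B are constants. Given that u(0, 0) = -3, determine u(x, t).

Substitute the ansatz u = A e^{x} + B \sin{\left(x \right)} into the left-hand side.
Derivatives of the ansatz:
  u_xt = 0
  u_x = A e^{x} + B \cos{\left(x \right)}
  u_t = 0
Term by term:
  exp(x)·u_xt = 0
  cos(t)·u_x = A e^{x} \cos{\left(t \right)} + B \cos{\left(t \right)} \cos{\left(x \right)}
  sin(x)·u_t = 0
So the left-hand side equals
  A e^{x} \cos{\left(t \right)} + B \cos{\left(t \right)} \cos{\left(x \right)}
This must equal f(x, t) identically; expanded, f = - 3 e^{x} \cos{\left(t \right)} + 3 \cos{\left(t \right)} \cos{\left(x \right)}.
Matching coefficients of the independent functions:
  [e^{x} \cos{\left(t \right)}]:  A = -3
  [\cos{\left(t \right)} \cos{\left(x \right)}]:  B = 3
Solving: A = -3, B = 3.
Check against the point condition:
  u(0, 0) = -3  ⟹  A = -3  ✓
Hence u(x, t) = - 3 e^{x} + 3 \sin{\left(x \right)}.

Answer: u(x, t) = - 3 e^{x} + 3 \sin{\left(x \right)}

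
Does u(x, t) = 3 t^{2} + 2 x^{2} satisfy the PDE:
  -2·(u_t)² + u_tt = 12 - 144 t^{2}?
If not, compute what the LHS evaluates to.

Evaluate each term of the left-hand side for u = 3 t^{2} + 2 x^{2}.
Derivatives:
  u_t = 6 t
  u_tt = 6
Terms:
  -2·(u_t)² = - 72 t^{2}
  u_tt = 6
Sum: LHS = 6 - 72 t^{2}
Given right-hand side: 12 - 144 t^{2}. Difference LHS − RHS = 72 t^{2} - 6 ≠ 0, so u is not a solution.

Answer: No, the LHS evaluates to 6 - 72 t^{2}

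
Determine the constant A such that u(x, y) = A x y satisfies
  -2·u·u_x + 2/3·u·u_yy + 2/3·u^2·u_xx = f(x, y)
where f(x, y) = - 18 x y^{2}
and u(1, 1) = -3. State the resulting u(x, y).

Substitute the ansatz u = A x y into the left-hand side.
Derivatives of the ansatz:
  u_x = A y
  u_yy = 0
  u_xx = 0
Term by term:
  -2·u·u_x = - 2 A^{2} x y^{2}
  2/3·u·u_yy = 0
  2/3·u^2·u_xx = 0
So the left-hand side equals
  - 2 A^{2} x y^{2}
This must equal f(x, y) = - 18 x y^{2} identically.
Matching coefficients of the independent functions:
  [x y^{2}]:  - 2 A^{2} = -18
These equations allow (A) = (-3) or (3).
Impose the point condition(s):
  u(1, 1) = -3  ⟹  A = -3
Only A = -3 satisfies everything.
Hence u(x, y) = - 3 x y.

Answer: u(x, y) = - 3 x y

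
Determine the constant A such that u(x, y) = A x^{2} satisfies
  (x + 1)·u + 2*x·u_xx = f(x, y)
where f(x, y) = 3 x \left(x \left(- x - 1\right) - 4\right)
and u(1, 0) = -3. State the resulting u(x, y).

Substitute the ansatz u = A x^{2} into the left-hand side.
Derivatives of the ansatz:
  u_xx = 2 A
Term by term:
  (x + 1)·u = A x^{3} + A x^{2}
  2*x·u_xx = 4 A x
So the left-hand side equals
  A x^{3} + A x^{2} + 4 A x
This must equal f(x, y) identically; expanded, f = - 3 x^{3} - 3 x^{2} - 12 x.
Matching coefficients of the independent functions:
  [x]:  4 A = -12
  [x^{2}, x^{3}]:  A = -3
Solving: A = -3.
Check against the point condition:
  u(1, 0) = -3  ⟹  A = -3  ✓
Hence u(x, y) = - 3 x^{2}.

Answer: u(x, y) = - 3 x^{2}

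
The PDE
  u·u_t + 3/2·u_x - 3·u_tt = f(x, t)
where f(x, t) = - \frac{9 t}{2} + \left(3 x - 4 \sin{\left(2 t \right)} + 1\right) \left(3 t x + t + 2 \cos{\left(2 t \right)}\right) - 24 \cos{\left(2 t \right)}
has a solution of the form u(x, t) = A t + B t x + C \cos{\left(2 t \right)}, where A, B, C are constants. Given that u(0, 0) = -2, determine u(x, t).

Substitute the ansatz u = A t + B t x + C \cos{\left(2 t \right)} into the left-hand side.
Derivatives of the ansatz:
  u_t = A + B x - 2 C \sin{\left(2 t \right)}
  u_x = B t
  u_tt = - 4 C \cos{\left(2 t \right)}
Term by term:
  u·u_t = A^{2} t + 2 A B t x - 2 A C t \sin{\left(2 t \right)} + A C \cos{\left(2 t \right)} + B^{2} t x^{2} - 2 B C t x \sin{\left(2 t \right)} + B C x \cos{\left(2 t \right)} - 2 C^{2} \sin{\left(2 t \right)} \cos{\left(2 t \right)}
  3/2·u_x = \frac{3 B t}{2}
  -3·u_tt = 12 C \cos{\left(2 t \right)}
So the left-hand side equals
  A^{2} t + 2 A B t x - 2 A C t \sin{\left(2 t \right)} + A C \cos{\left(2 t \right)} + B^{2} t x^{2} - 2 B C t x \sin{\left(2 t \right)} + B C x \cos{\left(2 t \right)} + \frac{3 B t}{2} - 2 C^{2} \sin{\left(2 t \right)} \cos{\left(2 t \right)} + 12 C \cos{\left(2 t \right)}
This must equal f(x, t) identically; expanded, f = 9 t x^{2} - 12 t x \sin{\left(2 t \right)} + 6 t x - 4 t \sin{\left(2 t \right)} - \frac{7 t}{2} + 6 x \cos{\left(2 t \right)} - 8 \sin{\left(2 t \right)} \cos{\left(2 t \right)} - 22 \cos{\left(2 t \right)}.
Matching coefficients of the independent functions:
  [t]:  A^{2} + \frac{3 B}{2} = - \frac{7}{2}
  [t x]:  2 A B = 6
  [t x^{2}]:  B^{2} = 9
  [t \sin{\left(2 t \right)}]:  - 2 A C = -4
  [x \cos{\left(2 t \right)}]:  B C = 6
  [\sin{\left(2 t \right)} \cos{\left(2 t \right)}]:  - 2 C^{2} = -8
  [t x \sin{\left(2 t \right)}]:  - 2 B C = -12
  [\cos{\left(2 t \right)}]:  A C + 12 C = -22
Solving: A = -1, B = -3, C = -2.
Check against the point condition:
  u(0, 0) = -2  ⟹  C = -2  ✓
Hence u(x, t) = - 3 t x - t - 2 \cos{\left(2 t \right)}.

Answer: u(x, t) = - 3 t x - t - 2 \cos{\left(2 t \right)}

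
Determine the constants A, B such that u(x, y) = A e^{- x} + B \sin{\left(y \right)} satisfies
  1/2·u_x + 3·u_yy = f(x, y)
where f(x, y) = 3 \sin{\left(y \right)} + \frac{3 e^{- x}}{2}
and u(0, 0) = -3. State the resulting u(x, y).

Substitute the ansatz u = A e^{- x} + B \sin{\left(y \right)} into the left-hand side.
Derivatives of the ansatz:
  u_x = - A e^{- x}
  u_yy = - B \sin{\left(y \right)}
Term by term:
  1/2·u_x = - \frac{A e^{- x}}{2}
  3·u_yy = - 3 B \sin{\left(y \right)}
So the left-hand side equals
  - \frac{A e^{- x}}{2} - 3 B \sin{\left(y \right)}
This must equal f(x, y) = 3 \sin{\left(y \right)} + \frac{3 e^{- x}}{2} identically.
Matching coefficients of the independent functions:
  [e^{- x}]:  - \frac{A}{2} = \frac{3}{2}
  [\sin{\left(y \right)}]:  - 3 B = 3
Solving: A = -3, B = -1.
Check against the point condition:
  u(0, 0) = -3  ⟹  A = -3  ✓
Hence u(x, y) = - \sin{\left(y \right)} - 3 e^{- x}.

Answer: u(x, y) = - \sin{\left(y \right)} - 3 e^{- x}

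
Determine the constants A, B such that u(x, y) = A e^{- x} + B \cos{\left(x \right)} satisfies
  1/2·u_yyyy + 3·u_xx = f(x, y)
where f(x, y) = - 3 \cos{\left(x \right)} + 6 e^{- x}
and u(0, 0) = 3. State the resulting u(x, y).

Substitute the ansatz u = A e^{- x} + B \cos{\left(x \right)} into the left-hand side.
Derivatives of the ansatz:
  u_yyyy = 0
  u_xx = A e^{- x} - B \cos{\left(x \right)}
Term by term:
  1/2·u_yyyy = 0
  3·u_xx = 3 A e^{- x} - 3 B \cos{\left(x \right)}
So the left-hand side equals
  3 A e^{- x} - 3 B \cos{\left(x \right)}
This must equal f(x, y) = - 3 \cos{\left(x \right)} + 6 e^{- x} identically.
Matching coefficients of the independent functions:
  [e^{- x}]:  3 A = 6
  [\cos{\left(x \right)}]:  - 3 B = -3
Solving: A = 2, B = 1.
Check against the point condition:
  u(0, 0) = 3  ⟹  A + B = 3  ✓
Hence u(x, y) = \cos{\left(x \right)} + 2 e^{- x}.

Answer: u(x, y) = \cos{\left(x \right)} + 2 e^{- x}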